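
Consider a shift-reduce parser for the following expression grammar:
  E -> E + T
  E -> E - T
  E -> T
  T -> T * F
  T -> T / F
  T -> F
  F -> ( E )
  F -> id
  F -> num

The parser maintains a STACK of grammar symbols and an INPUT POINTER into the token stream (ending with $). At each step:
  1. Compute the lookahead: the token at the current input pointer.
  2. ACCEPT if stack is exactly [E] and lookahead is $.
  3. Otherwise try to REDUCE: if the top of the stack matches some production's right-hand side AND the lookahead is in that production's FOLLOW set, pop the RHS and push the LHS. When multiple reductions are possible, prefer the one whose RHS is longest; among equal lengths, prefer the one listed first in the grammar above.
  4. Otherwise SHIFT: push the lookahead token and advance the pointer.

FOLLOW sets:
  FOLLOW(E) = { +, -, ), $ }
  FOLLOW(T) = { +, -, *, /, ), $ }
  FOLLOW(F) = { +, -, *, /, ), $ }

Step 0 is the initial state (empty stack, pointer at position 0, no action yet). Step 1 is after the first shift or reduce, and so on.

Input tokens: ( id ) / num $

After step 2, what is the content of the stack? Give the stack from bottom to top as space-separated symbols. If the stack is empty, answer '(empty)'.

Step 1: shift (. Stack=[(] ptr=1 lookahead=id remaining=[id ) / num $]
Step 2: shift id. Stack=[( id] ptr=2 lookahead=) remaining=[) / num $]

Answer: ( id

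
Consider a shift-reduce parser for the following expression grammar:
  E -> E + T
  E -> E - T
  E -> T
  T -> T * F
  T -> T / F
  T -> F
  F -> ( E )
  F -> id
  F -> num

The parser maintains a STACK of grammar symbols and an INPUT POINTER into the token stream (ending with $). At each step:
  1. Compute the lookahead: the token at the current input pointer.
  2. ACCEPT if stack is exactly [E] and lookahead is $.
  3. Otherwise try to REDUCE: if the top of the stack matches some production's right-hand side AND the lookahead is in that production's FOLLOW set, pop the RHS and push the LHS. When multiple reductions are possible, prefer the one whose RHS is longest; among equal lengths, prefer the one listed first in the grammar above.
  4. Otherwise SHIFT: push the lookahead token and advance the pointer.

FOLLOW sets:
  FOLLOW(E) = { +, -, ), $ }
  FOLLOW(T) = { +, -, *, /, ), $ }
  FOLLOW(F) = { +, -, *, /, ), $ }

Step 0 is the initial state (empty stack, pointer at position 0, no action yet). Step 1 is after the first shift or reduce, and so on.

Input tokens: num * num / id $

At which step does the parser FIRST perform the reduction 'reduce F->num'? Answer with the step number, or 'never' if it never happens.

Answer: 2

Derivation:
Step 1: shift num. Stack=[num] ptr=1 lookahead=* remaining=[* num / id $]
Step 2: reduce F->num. Stack=[F] ptr=1 lookahead=* remaining=[* num / id $]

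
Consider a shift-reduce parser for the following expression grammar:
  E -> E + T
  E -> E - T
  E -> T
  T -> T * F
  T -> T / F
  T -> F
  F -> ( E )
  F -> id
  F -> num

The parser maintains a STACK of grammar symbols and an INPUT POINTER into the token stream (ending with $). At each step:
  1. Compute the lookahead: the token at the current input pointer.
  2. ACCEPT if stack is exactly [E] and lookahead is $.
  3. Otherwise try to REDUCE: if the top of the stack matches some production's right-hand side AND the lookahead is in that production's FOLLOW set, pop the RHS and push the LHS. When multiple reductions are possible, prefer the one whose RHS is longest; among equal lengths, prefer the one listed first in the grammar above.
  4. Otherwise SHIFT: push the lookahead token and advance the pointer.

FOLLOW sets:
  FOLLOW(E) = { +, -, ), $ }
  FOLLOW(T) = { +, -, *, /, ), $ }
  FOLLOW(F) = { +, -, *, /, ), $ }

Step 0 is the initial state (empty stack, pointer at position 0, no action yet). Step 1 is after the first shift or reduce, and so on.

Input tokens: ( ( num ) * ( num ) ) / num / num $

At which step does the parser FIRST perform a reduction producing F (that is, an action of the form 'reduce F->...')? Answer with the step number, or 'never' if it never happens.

Answer: 4

Derivation:
Step 1: shift (. Stack=[(] ptr=1 lookahead=( remaining=[( num ) * ( num ) ) / num / num $]
Step 2: shift (. Stack=[( (] ptr=2 lookahead=num remaining=[num ) * ( num ) ) / num / num $]
Step 3: shift num. Stack=[( ( num] ptr=3 lookahead=) remaining=[) * ( num ) ) / num / num $]
Step 4: reduce F->num. Stack=[( ( F] ptr=3 lookahead=) remaining=[) * ( num ) ) / num / num $]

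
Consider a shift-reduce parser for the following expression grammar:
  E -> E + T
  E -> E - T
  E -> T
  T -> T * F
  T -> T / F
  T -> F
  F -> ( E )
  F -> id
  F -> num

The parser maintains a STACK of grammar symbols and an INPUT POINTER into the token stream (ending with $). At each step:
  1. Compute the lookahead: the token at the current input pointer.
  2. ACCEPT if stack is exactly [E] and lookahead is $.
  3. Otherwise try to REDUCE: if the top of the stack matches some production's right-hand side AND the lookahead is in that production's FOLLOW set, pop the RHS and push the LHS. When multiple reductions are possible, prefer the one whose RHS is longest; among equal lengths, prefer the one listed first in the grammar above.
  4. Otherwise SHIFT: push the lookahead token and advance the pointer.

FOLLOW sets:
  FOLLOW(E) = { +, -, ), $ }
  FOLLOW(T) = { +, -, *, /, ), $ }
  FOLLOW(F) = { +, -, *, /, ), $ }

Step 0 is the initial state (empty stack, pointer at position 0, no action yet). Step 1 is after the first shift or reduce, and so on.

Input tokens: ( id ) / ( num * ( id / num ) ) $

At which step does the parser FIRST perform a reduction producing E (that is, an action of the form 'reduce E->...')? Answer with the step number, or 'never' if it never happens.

Step 1: shift (. Stack=[(] ptr=1 lookahead=id remaining=[id ) / ( num * ( id / num ) ) $]
Step 2: shift id. Stack=[( id] ptr=2 lookahead=) remaining=[) / ( num * ( id / num ) ) $]
Step 3: reduce F->id. Stack=[( F] ptr=2 lookahead=) remaining=[) / ( num * ( id / num ) ) $]
Step 4: reduce T->F. Stack=[( T] ptr=2 lookahead=) remaining=[) / ( num * ( id / num ) ) $]
Step 5: reduce E->T. Stack=[( E] ptr=2 lookahead=) remaining=[) / ( num * ( id / num ) ) $]

Answer: 5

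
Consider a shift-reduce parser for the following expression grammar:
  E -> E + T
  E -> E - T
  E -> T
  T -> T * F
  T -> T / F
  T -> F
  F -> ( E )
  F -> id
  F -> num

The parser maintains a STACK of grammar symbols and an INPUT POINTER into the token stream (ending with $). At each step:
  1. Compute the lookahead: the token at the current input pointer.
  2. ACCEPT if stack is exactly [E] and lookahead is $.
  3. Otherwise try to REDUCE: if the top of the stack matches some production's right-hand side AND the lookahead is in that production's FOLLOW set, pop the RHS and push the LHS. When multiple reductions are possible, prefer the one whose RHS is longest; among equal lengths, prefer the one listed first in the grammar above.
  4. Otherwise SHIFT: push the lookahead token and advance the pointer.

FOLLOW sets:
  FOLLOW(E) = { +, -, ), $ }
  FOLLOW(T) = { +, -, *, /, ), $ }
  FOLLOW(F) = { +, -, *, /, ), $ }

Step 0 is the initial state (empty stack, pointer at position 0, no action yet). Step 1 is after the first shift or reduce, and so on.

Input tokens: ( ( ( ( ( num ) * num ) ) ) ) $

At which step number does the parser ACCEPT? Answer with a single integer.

Answer: 34

Derivation:
Step 1: shift (. Stack=[(] ptr=1 lookahead=( remaining=[( ( ( ( num ) * num ) ) ) ) $]
Step 2: shift (. Stack=[( (] ptr=2 lookahead=( remaining=[( ( ( num ) * num ) ) ) ) $]
Step 3: shift (. Stack=[( ( (] ptr=3 lookahead=( remaining=[( ( num ) * num ) ) ) ) $]
Step 4: shift (. Stack=[( ( ( (] ptr=4 lookahead=( remaining=[( num ) * num ) ) ) ) $]
Step 5: shift (. Stack=[( ( ( ( (] ptr=5 lookahead=num remaining=[num ) * num ) ) ) ) $]
Step 6: shift num. Stack=[( ( ( ( ( num] ptr=6 lookahead=) remaining=[) * num ) ) ) ) $]
Step 7: reduce F->num. Stack=[( ( ( ( ( F] ptr=6 lookahead=) remaining=[) * num ) ) ) ) $]
Step 8: reduce T->F. Stack=[( ( ( ( ( T] ptr=6 lookahead=) remaining=[) * num ) ) ) ) $]
Step 9: reduce E->T. Stack=[( ( ( ( ( E] ptr=6 lookahead=) remaining=[) * num ) ) ) ) $]
Step 10: shift ). Stack=[( ( ( ( ( E )] ptr=7 lookahead=* remaining=[* num ) ) ) ) $]
Step 11: reduce F->( E ). Stack=[( ( ( ( F] ptr=7 lookahead=* remaining=[* num ) ) ) ) $]
Step 12: reduce T->F. Stack=[( ( ( ( T] ptr=7 lookahead=* remaining=[* num ) ) ) ) $]
Step 13: shift *. Stack=[( ( ( ( T *] ptr=8 lookahead=num remaining=[num ) ) ) ) $]
Step 14: shift num. Stack=[( ( ( ( T * num] ptr=9 lookahead=) remaining=[) ) ) ) $]
Step 15: reduce F->num. Stack=[( ( ( ( T * F] ptr=9 lookahead=) remaining=[) ) ) ) $]
Step 16: reduce T->T * F. Stack=[( ( ( ( T] ptr=9 lookahead=) remaining=[) ) ) ) $]
Step 17: reduce E->T. Stack=[( ( ( ( E] ptr=9 lookahead=) remaining=[) ) ) ) $]
Step 18: shift ). Stack=[( ( ( ( E )] ptr=10 lookahead=) remaining=[) ) ) $]
Step 19: reduce F->( E ). Stack=[( ( ( F] ptr=10 lookahead=) remaining=[) ) ) $]
Step 20: reduce T->F. Stack=[( ( ( T] ptr=10 lookahead=) remaining=[) ) ) $]
Step 21: reduce E->T. Stack=[( ( ( E] ptr=10 lookahead=) remaining=[) ) ) $]
Step 22: shift ). Stack=[( ( ( E )] ptr=11 lookahead=) remaining=[) ) $]
Step 23: reduce F->( E ). Stack=[( ( F] ptr=11 lookahead=) remaining=[) ) $]
Step 24: reduce T->F. Stack=[( ( T] ptr=11 lookahead=) remaining=[) ) $]
Step 25: reduce E->T. Stack=[( ( E] ptr=11 lookahead=) remaining=[) ) $]
Step 26: shift ). Stack=[( ( E )] ptr=12 lookahead=) remaining=[) $]
Step 27: reduce F->( E ). Stack=[( F] ptr=12 lookahead=) remaining=[) $]
Step 28: reduce T->F. Stack=[( T] ptr=12 lookahead=) remaining=[) $]
Step 29: reduce E->T. Stack=[( E] ptr=12 lookahead=) remaining=[) $]
Step 30: shift ). Stack=[( E )] ptr=13 lookahead=$ remaining=[$]
Step 31: reduce F->( E ). Stack=[F] ptr=13 lookahead=$ remaining=[$]
Step 32: reduce T->F. Stack=[T] ptr=13 lookahead=$ remaining=[$]
Step 33: reduce E->T. Stack=[E] ptr=13 lookahead=$ remaining=[$]
Step 34: accept. Stack=[E] ptr=13 lookahead=$ remaining=[$]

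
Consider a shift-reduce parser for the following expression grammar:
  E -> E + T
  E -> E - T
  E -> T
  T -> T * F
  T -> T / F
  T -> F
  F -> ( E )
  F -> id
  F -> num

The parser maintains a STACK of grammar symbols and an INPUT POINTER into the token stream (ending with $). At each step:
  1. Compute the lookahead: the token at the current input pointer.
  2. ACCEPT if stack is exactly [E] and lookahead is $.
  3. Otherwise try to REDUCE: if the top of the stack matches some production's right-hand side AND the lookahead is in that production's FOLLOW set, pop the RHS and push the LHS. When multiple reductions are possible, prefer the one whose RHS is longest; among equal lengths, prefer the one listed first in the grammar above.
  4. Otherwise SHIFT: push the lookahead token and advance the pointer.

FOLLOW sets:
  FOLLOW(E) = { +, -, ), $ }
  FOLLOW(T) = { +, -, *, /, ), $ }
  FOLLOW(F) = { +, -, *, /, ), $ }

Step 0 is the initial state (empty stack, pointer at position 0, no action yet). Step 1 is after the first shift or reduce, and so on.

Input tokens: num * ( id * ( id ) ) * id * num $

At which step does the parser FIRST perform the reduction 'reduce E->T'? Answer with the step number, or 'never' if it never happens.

Answer: 14

Derivation:
Step 1: shift num. Stack=[num] ptr=1 lookahead=* remaining=[* ( id * ( id ) ) * id * num $]
Step 2: reduce F->num. Stack=[F] ptr=1 lookahead=* remaining=[* ( id * ( id ) ) * id * num $]
Step 3: reduce T->F. Stack=[T] ptr=1 lookahead=* remaining=[* ( id * ( id ) ) * id * num $]
Step 4: shift *. Stack=[T *] ptr=2 lookahead=( remaining=[( id * ( id ) ) * id * num $]
Step 5: shift (. Stack=[T * (] ptr=3 lookahead=id remaining=[id * ( id ) ) * id * num $]
Step 6: shift id. Stack=[T * ( id] ptr=4 lookahead=* remaining=[* ( id ) ) * id * num $]
Step 7: reduce F->id. Stack=[T * ( F] ptr=4 lookahead=* remaining=[* ( id ) ) * id * num $]
Step 8: reduce T->F. Stack=[T * ( T] ptr=4 lookahead=* remaining=[* ( id ) ) * id * num $]
Step 9: shift *. Stack=[T * ( T *] ptr=5 lookahead=( remaining=[( id ) ) * id * num $]
Step 10: shift (. Stack=[T * ( T * (] ptr=6 lookahead=id remaining=[id ) ) * id * num $]
Step 11: shift id. Stack=[T * ( T * ( id] ptr=7 lookahead=) remaining=[) ) * id * num $]
Step 12: reduce F->id. Stack=[T * ( T * ( F] ptr=7 lookahead=) remaining=[) ) * id * num $]
Step 13: reduce T->F. Stack=[T * ( T * ( T] ptr=7 lookahead=) remaining=[) ) * id * num $]
Step 14: reduce E->T. Stack=[T * ( T * ( E] ptr=7 lookahead=) remaining=[) ) * id * num $]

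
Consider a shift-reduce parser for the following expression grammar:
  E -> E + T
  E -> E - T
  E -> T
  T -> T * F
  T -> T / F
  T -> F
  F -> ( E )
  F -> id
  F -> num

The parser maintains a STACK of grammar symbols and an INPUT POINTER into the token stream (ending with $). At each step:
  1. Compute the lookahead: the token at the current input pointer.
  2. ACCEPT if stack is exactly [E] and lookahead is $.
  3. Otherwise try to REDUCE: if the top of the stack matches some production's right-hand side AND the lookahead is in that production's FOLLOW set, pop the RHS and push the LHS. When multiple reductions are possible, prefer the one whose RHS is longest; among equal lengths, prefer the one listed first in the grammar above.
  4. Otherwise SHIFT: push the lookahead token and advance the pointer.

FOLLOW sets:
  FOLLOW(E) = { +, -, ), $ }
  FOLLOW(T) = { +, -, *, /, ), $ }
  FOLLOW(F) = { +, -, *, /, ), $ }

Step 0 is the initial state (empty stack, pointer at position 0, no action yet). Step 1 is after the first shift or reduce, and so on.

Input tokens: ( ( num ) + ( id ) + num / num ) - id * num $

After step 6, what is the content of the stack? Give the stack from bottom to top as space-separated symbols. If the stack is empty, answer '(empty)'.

Answer: ( ( E

Derivation:
Step 1: shift (. Stack=[(] ptr=1 lookahead=( remaining=[( num ) + ( id ) + num / num ) - id * num $]
Step 2: shift (. Stack=[( (] ptr=2 lookahead=num remaining=[num ) + ( id ) + num / num ) - id * num $]
Step 3: shift num. Stack=[( ( num] ptr=3 lookahead=) remaining=[) + ( id ) + num / num ) - id * num $]
Step 4: reduce F->num. Stack=[( ( F] ptr=3 lookahead=) remaining=[) + ( id ) + num / num ) - id * num $]
Step 5: reduce T->F. Stack=[( ( T] ptr=3 lookahead=) remaining=[) + ( id ) + num / num ) - id * num $]
Step 6: reduce E->T. Stack=[( ( E] ptr=3 lookahead=) remaining=[) + ( id ) + num / num ) - id * num $]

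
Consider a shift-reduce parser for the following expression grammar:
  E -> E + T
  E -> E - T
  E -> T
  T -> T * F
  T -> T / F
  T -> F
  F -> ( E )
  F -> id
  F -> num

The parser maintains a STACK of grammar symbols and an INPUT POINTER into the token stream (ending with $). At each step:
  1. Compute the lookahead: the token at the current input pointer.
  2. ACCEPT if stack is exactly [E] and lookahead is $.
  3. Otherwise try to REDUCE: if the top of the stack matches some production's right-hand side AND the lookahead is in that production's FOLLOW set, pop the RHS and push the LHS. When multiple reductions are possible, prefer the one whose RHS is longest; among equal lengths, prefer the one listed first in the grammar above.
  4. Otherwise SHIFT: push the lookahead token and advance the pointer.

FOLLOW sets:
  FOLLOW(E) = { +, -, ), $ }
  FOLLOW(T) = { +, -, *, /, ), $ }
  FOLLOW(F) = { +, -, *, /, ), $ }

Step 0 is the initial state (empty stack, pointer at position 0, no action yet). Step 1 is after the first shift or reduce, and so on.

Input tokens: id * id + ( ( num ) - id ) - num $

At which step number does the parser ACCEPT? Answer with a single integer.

Step 1: shift id. Stack=[id] ptr=1 lookahead=* remaining=[* id + ( ( num ) - id ) - num $]
Step 2: reduce F->id. Stack=[F] ptr=1 lookahead=* remaining=[* id + ( ( num ) - id ) - num $]
Step 3: reduce T->F. Stack=[T] ptr=1 lookahead=* remaining=[* id + ( ( num ) - id ) - num $]
Step 4: shift *. Stack=[T *] ptr=2 lookahead=id remaining=[id + ( ( num ) - id ) - num $]
Step 5: shift id. Stack=[T * id] ptr=3 lookahead=+ remaining=[+ ( ( num ) - id ) - num $]
Step 6: reduce F->id. Stack=[T * F] ptr=3 lookahead=+ remaining=[+ ( ( num ) - id ) - num $]
Step 7: reduce T->T * F. Stack=[T] ptr=3 lookahead=+ remaining=[+ ( ( num ) - id ) - num $]
Step 8: reduce E->T. Stack=[E] ptr=3 lookahead=+ remaining=[+ ( ( num ) - id ) - num $]
Step 9: shift +. Stack=[E +] ptr=4 lookahead=( remaining=[( ( num ) - id ) - num $]
Step 10: shift (. Stack=[E + (] ptr=5 lookahead=( remaining=[( num ) - id ) - num $]
Step 11: shift (. Stack=[E + ( (] ptr=6 lookahead=num remaining=[num ) - id ) - num $]
Step 12: shift num. Stack=[E + ( ( num] ptr=7 lookahead=) remaining=[) - id ) - num $]
Step 13: reduce F->num. Stack=[E + ( ( F] ptr=7 lookahead=) remaining=[) - id ) - num $]
Step 14: reduce T->F. Stack=[E + ( ( T] ptr=7 lookahead=) remaining=[) - id ) - num $]
Step 15: reduce E->T. Stack=[E + ( ( E] ptr=7 lookahead=) remaining=[) - id ) - num $]
Step 16: shift ). Stack=[E + ( ( E )] ptr=8 lookahead=- remaining=[- id ) - num $]
Step 17: reduce F->( E ). Stack=[E + ( F] ptr=8 lookahead=- remaining=[- id ) - num $]
Step 18: reduce T->F. Stack=[E + ( T] ptr=8 lookahead=- remaining=[- id ) - num $]
Step 19: reduce E->T. Stack=[E + ( E] ptr=8 lookahead=- remaining=[- id ) - num $]
Step 20: shift -. Stack=[E + ( E -] ptr=9 lookahead=id remaining=[id ) - num $]
Step 21: shift id. Stack=[E + ( E - id] ptr=10 lookahead=) remaining=[) - num $]
Step 22: reduce F->id. Stack=[E + ( E - F] ptr=10 lookahead=) remaining=[) - num $]
Step 23: reduce T->F. Stack=[E + ( E - T] ptr=10 lookahead=) remaining=[) - num $]
Step 24: reduce E->E - T. Stack=[E + ( E] ptr=10 lookahead=) remaining=[) - num $]
Step 25: shift ). Stack=[E + ( E )] ptr=11 lookahead=- remaining=[- num $]
Step 26: reduce F->( E ). Stack=[E + F] ptr=11 lookahead=- remaining=[- num $]
Step 27: reduce T->F. Stack=[E + T] ptr=11 lookahead=- remaining=[- num $]
Step 28: reduce E->E + T. Stack=[E] ptr=11 lookahead=- remaining=[- num $]
Step 29: shift -. Stack=[E -] ptr=12 lookahead=num remaining=[num $]
Step 30: shift num. Stack=[E - num] ptr=13 lookahead=$ remaining=[$]
Step 31: reduce F->num. Stack=[E - F] ptr=13 lookahead=$ remaining=[$]
Step 32: reduce T->F. Stack=[E - T] ptr=13 lookahead=$ remaining=[$]
Step 33: reduce E->E - T. Stack=[E] ptr=13 lookahead=$ remaining=[$]
Step 34: accept. Stack=[E] ptr=13 lookahead=$ remaining=[$]

Answer: 34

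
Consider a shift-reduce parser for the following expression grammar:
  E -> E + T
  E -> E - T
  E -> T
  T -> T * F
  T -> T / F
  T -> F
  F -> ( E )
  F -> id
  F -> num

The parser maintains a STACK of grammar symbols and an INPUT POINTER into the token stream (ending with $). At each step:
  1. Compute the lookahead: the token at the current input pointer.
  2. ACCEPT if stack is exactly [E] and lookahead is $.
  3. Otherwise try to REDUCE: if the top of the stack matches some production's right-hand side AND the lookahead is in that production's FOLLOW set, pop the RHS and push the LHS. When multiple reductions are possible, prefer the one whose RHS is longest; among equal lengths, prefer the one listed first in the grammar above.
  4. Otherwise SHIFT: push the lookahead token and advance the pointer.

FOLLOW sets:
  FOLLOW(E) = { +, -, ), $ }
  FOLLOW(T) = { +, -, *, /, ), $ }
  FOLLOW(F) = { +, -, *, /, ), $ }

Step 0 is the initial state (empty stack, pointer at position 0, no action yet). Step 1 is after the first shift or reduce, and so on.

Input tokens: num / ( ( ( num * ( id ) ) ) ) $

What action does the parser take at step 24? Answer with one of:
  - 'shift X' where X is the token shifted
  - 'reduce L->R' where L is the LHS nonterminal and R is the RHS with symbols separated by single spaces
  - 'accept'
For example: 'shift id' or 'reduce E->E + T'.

Step 1: shift num. Stack=[num] ptr=1 lookahead=/ remaining=[/ ( ( ( num * ( id ) ) ) ) $]
Step 2: reduce F->num. Stack=[F] ptr=1 lookahead=/ remaining=[/ ( ( ( num * ( id ) ) ) ) $]
Step 3: reduce T->F. Stack=[T] ptr=1 lookahead=/ remaining=[/ ( ( ( num * ( id ) ) ) ) $]
Step 4: shift /. Stack=[T /] ptr=2 lookahead=( remaining=[( ( ( num * ( id ) ) ) ) $]
Step 5: shift (. Stack=[T / (] ptr=3 lookahead=( remaining=[( ( num * ( id ) ) ) ) $]
Step 6: shift (. Stack=[T / ( (] ptr=4 lookahead=( remaining=[( num * ( id ) ) ) ) $]
Step 7: shift (. Stack=[T / ( ( (] ptr=5 lookahead=num remaining=[num * ( id ) ) ) ) $]
Step 8: shift num. Stack=[T / ( ( ( num] ptr=6 lookahead=* remaining=[* ( id ) ) ) ) $]
Step 9: reduce F->num. Stack=[T / ( ( ( F] ptr=6 lookahead=* remaining=[* ( id ) ) ) ) $]
Step 10: reduce T->F. Stack=[T / ( ( ( T] ptr=6 lookahead=* remaining=[* ( id ) ) ) ) $]
Step 11: shift *. Stack=[T / ( ( ( T *] ptr=7 lookahead=( remaining=[( id ) ) ) ) $]
Step 12: shift (. Stack=[T / ( ( ( T * (] ptr=8 lookahead=id remaining=[id ) ) ) ) $]
Step 13: shift id. Stack=[T / ( ( ( T * ( id] ptr=9 lookahead=) remaining=[) ) ) ) $]
Step 14: reduce F->id. Stack=[T / ( ( ( T * ( F] ptr=9 lookahead=) remaining=[) ) ) ) $]
Step 15: reduce T->F. Stack=[T / ( ( ( T * ( T] ptr=9 lookahead=) remaining=[) ) ) ) $]
Step 16: reduce E->T. Stack=[T / ( ( ( T * ( E] ptr=9 lookahead=) remaining=[) ) ) ) $]
Step 17: shift ). Stack=[T / ( ( ( T * ( E )] ptr=10 lookahead=) remaining=[) ) ) $]
Step 18: reduce F->( E ). Stack=[T / ( ( ( T * F] ptr=10 lookahead=) remaining=[) ) ) $]
Step 19: reduce T->T * F. Stack=[T / ( ( ( T] ptr=10 lookahead=) remaining=[) ) ) $]
Step 20: reduce E->T. Stack=[T / ( ( ( E] ptr=10 lookahead=) remaining=[) ) ) $]
Step 21: shift ). Stack=[T / ( ( ( E )] ptr=11 lookahead=) remaining=[) ) $]
Step 22: reduce F->( E ). Stack=[T / ( ( F] ptr=11 lookahead=) remaining=[) ) $]
Step 23: reduce T->F. Stack=[T / ( ( T] ptr=11 lookahead=) remaining=[) ) $]
Step 24: reduce E->T. Stack=[T / ( ( E] ptr=11 lookahead=) remaining=[) ) $]

Answer: reduce E->T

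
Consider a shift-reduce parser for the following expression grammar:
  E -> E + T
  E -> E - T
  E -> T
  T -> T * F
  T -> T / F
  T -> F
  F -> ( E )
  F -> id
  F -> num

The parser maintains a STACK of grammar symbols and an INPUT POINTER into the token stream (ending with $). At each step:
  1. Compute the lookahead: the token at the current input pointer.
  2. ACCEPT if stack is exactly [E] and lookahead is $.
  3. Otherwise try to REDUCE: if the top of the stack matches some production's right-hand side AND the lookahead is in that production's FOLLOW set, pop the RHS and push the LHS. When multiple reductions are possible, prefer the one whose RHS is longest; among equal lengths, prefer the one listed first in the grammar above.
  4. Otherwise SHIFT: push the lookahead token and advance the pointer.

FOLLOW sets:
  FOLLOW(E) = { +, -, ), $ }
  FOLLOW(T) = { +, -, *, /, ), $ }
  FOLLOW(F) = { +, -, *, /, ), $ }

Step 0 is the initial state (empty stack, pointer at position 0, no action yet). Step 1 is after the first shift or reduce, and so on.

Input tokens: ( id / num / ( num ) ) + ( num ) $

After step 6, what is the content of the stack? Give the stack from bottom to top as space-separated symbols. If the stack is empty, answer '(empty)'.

Step 1: shift (. Stack=[(] ptr=1 lookahead=id remaining=[id / num / ( num ) ) + ( num ) $]
Step 2: shift id. Stack=[( id] ptr=2 lookahead=/ remaining=[/ num / ( num ) ) + ( num ) $]
Step 3: reduce F->id. Stack=[( F] ptr=2 lookahead=/ remaining=[/ num / ( num ) ) + ( num ) $]
Step 4: reduce T->F. Stack=[( T] ptr=2 lookahead=/ remaining=[/ num / ( num ) ) + ( num ) $]
Step 5: shift /. Stack=[( T /] ptr=3 lookahead=num remaining=[num / ( num ) ) + ( num ) $]
Step 6: shift num. Stack=[( T / num] ptr=4 lookahead=/ remaining=[/ ( num ) ) + ( num ) $]

Answer: ( T / num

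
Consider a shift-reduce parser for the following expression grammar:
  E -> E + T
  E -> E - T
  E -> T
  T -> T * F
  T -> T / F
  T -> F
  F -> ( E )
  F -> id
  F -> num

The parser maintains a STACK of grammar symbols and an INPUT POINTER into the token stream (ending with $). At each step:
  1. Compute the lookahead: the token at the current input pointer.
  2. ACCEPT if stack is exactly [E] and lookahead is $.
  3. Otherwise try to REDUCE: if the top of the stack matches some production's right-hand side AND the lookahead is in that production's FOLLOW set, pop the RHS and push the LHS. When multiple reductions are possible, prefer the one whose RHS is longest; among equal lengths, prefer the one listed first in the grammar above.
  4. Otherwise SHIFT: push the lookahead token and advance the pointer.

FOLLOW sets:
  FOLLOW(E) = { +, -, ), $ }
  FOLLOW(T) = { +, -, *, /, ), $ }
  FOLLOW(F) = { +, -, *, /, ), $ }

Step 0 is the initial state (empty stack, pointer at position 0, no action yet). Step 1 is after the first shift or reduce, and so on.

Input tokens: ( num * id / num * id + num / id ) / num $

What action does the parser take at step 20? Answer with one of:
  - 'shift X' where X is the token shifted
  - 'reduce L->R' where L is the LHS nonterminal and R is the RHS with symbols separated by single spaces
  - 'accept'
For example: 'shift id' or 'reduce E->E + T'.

Step 1: shift (. Stack=[(] ptr=1 lookahead=num remaining=[num * id / num * id + num / id ) / num $]
Step 2: shift num. Stack=[( num] ptr=2 lookahead=* remaining=[* id / num * id + num / id ) / num $]
Step 3: reduce F->num. Stack=[( F] ptr=2 lookahead=* remaining=[* id / num * id + num / id ) / num $]
Step 4: reduce T->F. Stack=[( T] ptr=2 lookahead=* remaining=[* id / num * id + num / id ) / num $]
Step 5: shift *. Stack=[( T *] ptr=3 lookahead=id remaining=[id / num * id + num / id ) / num $]
Step 6: shift id. Stack=[( T * id] ptr=4 lookahead=/ remaining=[/ num * id + num / id ) / num $]
Step 7: reduce F->id. Stack=[( T * F] ptr=4 lookahead=/ remaining=[/ num * id + num / id ) / num $]
Step 8: reduce T->T * F. Stack=[( T] ptr=4 lookahead=/ remaining=[/ num * id + num / id ) / num $]
Step 9: shift /. Stack=[( T /] ptr=5 lookahead=num remaining=[num * id + num / id ) / num $]
Step 10: shift num. Stack=[( T / num] ptr=6 lookahead=* remaining=[* id + num / id ) / num $]
Step 11: reduce F->num. Stack=[( T / F] ptr=6 lookahead=* remaining=[* id + num / id ) / num $]
Step 12: reduce T->T / F. Stack=[( T] ptr=6 lookahead=* remaining=[* id + num / id ) / num $]
Step 13: shift *. Stack=[( T *] ptr=7 lookahead=id remaining=[id + num / id ) / num $]
Step 14: shift id. Stack=[( T * id] ptr=8 lookahead=+ remaining=[+ num / id ) / num $]
Step 15: reduce F->id. Stack=[( T * F] ptr=8 lookahead=+ remaining=[+ num / id ) / num $]
Step 16: reduce T->T * F. Stack=[( T] ptr=8 lookahead=+ remaining=[+ num / id ) / num $]
Step 17: reduce E->T. Stack=[( E] ptr=8 lookahead=+ remaining=[+ num / id ) / num $]
Step 18: shift +. Stack=[( E +] ptr=9 lookahead=num remaining=[num / id ) / num $]
Step 19: shift num. Stack=[( E + num] ptr=10 lookahead=/ remaining=[/ id ) / num $]
Step 20: reduce F->num. Stack=[( E + F] ptr=10 lookahead=/ remaining=[/ id ) / num $]

Answer: reduce F->num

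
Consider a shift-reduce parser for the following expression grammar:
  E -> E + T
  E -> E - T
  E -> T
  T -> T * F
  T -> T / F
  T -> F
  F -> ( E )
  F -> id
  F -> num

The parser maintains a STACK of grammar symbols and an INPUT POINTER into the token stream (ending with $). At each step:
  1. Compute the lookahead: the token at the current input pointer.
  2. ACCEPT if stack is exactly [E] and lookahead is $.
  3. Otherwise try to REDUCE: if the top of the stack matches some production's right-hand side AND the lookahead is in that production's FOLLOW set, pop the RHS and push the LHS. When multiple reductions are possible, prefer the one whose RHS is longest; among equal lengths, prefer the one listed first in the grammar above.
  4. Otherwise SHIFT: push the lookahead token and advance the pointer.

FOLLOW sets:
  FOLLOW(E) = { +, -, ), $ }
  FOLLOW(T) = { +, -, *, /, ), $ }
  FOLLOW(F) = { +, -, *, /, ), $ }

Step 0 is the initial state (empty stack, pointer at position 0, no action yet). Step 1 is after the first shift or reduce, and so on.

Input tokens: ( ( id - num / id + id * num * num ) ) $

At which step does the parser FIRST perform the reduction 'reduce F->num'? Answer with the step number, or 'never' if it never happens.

Step 1: shift (. Stack=[(] ptr=1 lookahead=( remaining=[( id - num / id + id * num * num ) ) $]
Step 2: shift (. Stack=[( (] ptr=2 lookahead=id remaining=[id - num / id + id * num * num ) ) $]
Step 3: shift id. Stack=[( ( id] ptr=3 lookahead=- remaining=[- num / id + id * num * num ) ) $]
Step 4: reduce F->id. Stack=[( ( F] ptr=3 lookahead=- remaining=[- num / id + id * num * num ) ) $]
Step 5: reduce T->F. Stack=[( ( T] ptr=3 lookahead=- remaining=[- num / id + id * num * num ) ) $]
Step 6: reduce E->T. Stack=[( ( E] ptr=3 lookahead=- remaining=[- num / id + id * num * num ) ) $]
Step 7: shift -. Stack=[( ( E -] ptr=4 lookahead=num remaining=[num / id + id * num * num ) ) $]
Step 8: shift num. Stack=[( ( E - num] ptr=5 lookahead=/ remaining=[/ id + id * num * num ) ) $]
Step 9: reduce F->num. Stack=[( ( E - F] ptr=5 lookahead=/ remaining=[/ id + id * num * num ) ) $]

Answer: 9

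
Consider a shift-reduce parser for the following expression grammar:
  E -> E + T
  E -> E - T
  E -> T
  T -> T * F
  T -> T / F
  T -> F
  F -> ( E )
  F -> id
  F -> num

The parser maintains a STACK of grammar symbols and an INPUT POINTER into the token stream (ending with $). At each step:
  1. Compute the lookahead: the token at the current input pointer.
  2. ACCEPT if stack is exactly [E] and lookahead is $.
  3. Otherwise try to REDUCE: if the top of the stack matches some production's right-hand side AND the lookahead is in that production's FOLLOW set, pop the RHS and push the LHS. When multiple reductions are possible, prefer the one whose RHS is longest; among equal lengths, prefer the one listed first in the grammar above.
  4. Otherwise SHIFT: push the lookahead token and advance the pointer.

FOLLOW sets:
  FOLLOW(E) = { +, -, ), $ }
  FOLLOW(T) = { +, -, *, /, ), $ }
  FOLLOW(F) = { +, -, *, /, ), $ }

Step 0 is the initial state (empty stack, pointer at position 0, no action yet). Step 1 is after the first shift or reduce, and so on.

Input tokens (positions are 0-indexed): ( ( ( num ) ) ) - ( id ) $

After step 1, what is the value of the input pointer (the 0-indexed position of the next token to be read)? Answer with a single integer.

Step 1: shift (. Stack=[(] ptr=1 lookahead=( remaining=[( ( num ) ) ) - ( id ) $]

Answer: 1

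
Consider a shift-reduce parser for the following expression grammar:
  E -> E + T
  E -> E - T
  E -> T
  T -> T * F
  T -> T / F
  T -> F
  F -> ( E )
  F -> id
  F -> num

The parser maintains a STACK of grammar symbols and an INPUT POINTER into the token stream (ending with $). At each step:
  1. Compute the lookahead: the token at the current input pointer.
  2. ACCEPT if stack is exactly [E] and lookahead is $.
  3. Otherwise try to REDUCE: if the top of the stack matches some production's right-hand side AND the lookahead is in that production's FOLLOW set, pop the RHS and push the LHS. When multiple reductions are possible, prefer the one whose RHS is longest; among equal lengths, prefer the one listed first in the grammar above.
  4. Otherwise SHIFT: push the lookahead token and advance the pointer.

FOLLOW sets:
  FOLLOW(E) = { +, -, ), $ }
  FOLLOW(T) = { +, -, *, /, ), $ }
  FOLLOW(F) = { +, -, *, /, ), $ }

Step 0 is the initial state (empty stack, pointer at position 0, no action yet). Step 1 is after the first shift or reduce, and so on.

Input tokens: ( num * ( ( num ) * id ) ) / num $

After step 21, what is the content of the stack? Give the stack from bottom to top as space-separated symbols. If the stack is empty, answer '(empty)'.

Answer: ( T * F

Derivation:
Step 1: shift (. Stack=[(] ptr=1 lookahead=num remaining=[num * ( ( num ) * id ) ) / num $]
Step 2: shift num. Stack=[( num] ptr=2 lookahead=* remaining=[* ( ( num ) * id ) ) / num $]
Step 3: reduce F->num. Stack=[( F] ptr=2 lookahead=* remaining=[* ( ( num ) * id ) ) / num $]
Step 4: reduce T->F. Stack=[( T] ptr=2 lookahead=* remaining=[* ( ( num ) * id ) ) / num $]
Step 5: shift *. Stack=[( T *] ptr=3 lookahead=( remaining=[( ( num ) * id ) ) / num $]
Step 6: shift (. Stack=[( T * (] ptr=4 lookahead=( remaining=[( num ) * id ) ) / num $]
Step 7: shift (. Stack=[( T * ( (] ptr=5 lookahead=num remaining=[num ) * id ) ) / num $]
Step 8: shift num. Stack=[( T * ( ( num] ptr=6 lookahead=) remaining=[) * id ) ) / num $]
Step 9: reduce F->num. Stack=[( T * ( ( F] ptr=6 lookahead=) remaining=[) * id ) ) / num $]
Step 10: reduce T->F. Stack=[( T * ( ( T] ptr=6 lookahead=) remaining=[) * id ) ) / num $]
Step 11: reduce E->T. Stack=[( T * ( ( E] ptr=6 lookahead=) remaining=[) * id ) ) / num $]
Step 12: shift ). Stack=[( T * ( ( E )] ptr=7 lookahead=* remaining=[* id ) ) / num $]
Step 13: reduce F->( E ). Stack=[( T * ( F] ptr=7 lookahead=* remaining=[* id ) ) / num $]
Step 14: reduce T->F. Stack=[( T * ( T] ptr=7 lookahead=* remaining=[* id ) ) / num $]
Step 15: shift *. Stack=[( T * ( T *] ptr=8 lookahead=id remaining=[id ) ) / num $]
Step 16: shift id. Stack=[( T * ( T * id] ptr=9 lookahead=) remaining=[) ) / num $]
Step 17: reduce F->id. Stack=[( T * ( T * F] ptr=9 lookahead=) remaining=[) ) / num $]
Step 18: reduce T->T * F. Stack=[( T * ( T] ptr=9 lookahead=) remaining=[) ) / num $]
Step 19: reduce E->T. Stack=[( T * ( E] ptr=9 lookahead=) remaining=[) ) / num $]
Step 20: shift ). Stack=[( T * ( E )] ptr=10 lookahead=) remaining=[) / num $]
Step 21: reduce F->( E ). Stack=[( T * F] ptr=10 lookahead=) remaining=[) / num $]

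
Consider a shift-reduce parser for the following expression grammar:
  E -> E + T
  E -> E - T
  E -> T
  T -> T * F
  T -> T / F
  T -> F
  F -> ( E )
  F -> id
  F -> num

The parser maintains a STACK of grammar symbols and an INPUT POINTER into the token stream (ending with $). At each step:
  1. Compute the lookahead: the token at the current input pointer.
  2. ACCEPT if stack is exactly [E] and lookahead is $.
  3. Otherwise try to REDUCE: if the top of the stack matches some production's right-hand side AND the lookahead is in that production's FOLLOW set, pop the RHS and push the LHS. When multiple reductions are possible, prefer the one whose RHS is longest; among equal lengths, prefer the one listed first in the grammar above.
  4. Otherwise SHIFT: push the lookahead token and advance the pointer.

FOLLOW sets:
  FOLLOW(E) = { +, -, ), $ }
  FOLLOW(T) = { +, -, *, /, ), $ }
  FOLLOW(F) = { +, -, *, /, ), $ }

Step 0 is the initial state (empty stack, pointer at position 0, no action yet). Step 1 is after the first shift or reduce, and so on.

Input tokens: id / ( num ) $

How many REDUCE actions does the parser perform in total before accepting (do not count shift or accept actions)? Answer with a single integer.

Step 1: shift id. Stack=[id] ptr=1 lookahead=/ remaining=[/ ( num ) $]
Step 2: reduce F->id. Stack=[F] ptr=1 lookahead=/ remaining=[/ ( num ) $]
Step 3: reduce T->F. Stack=[T] ptr=1 lookahead=/ remaining=[/ ( num ) $]
Step 4: shift /. Stack=[T /] ptr=2 lookahead=( remaining=[( num ) $]
Step 5: shift (. Stack=[T / (] ptr=3 lookahead=num remaining=[num ) $]
Step 6: shift num. Stack=[T / ( num] ptr=4 lookahead=) remaining=[) $]
Step 7: reduce F->num. Stack=[T / ( F] ptr=4 lookahead=) remaining=[) $]
Step 8: reduce T->F. Stack=[T / ( T] ptr=4 lookahead=) remaining=[) $]
Step 9: reduce E->T. Stack=[T / ( E] ptr=4 lookahead=) remaining=[) $]
Step 10: shift ). Stack=[T / ( E )] ptr=5 lookahead=$ remaining=[$]
Step 11: reduce F->( E ). Stack=[T / F] ptr=5 lookahead=$ remaining=[$]
Step 12: reduce T->T / F. Stack=[T] ptr=5 lookahead=$ remaining=[$]
Step 13: reduce E->T. Stack=[E] ptr=5 lookahead=$ remaining=[$]
Step 14: accept. Stack=[E] ptr=5 lookahead=$ remaining=[$]

Answer: 8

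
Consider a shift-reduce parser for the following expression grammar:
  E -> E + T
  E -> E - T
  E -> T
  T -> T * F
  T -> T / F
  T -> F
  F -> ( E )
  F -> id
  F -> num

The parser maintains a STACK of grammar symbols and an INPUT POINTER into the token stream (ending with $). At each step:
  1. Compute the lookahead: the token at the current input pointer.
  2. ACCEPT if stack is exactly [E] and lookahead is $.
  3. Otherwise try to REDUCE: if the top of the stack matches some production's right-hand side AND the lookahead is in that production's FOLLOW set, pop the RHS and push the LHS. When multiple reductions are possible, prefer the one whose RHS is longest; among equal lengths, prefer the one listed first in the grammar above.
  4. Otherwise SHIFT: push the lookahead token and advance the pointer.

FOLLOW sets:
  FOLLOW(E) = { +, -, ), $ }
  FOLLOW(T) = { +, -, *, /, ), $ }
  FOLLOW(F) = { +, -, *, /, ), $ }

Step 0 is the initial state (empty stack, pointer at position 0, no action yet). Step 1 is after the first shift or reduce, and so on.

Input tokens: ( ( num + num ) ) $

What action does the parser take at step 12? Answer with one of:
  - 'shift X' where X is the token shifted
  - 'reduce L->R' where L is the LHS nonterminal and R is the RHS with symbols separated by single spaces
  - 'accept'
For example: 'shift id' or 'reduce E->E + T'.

Answer: shift )

Derivation:
Step 1: shift (. Stack=[(] ptr=1 lookahead=( remaining=[( num + num ) ) $]
Step 2: shift (. Stack=[( (] ptr=2 lookahead=num remaining=[num + num ) ) $]
Step 3: shift num. Stack=[( ( num] ptr=3 lookahead=+ remaining=[+ num ) ) $]
Step 4: reduce F->num. Stack=[( ( F] ptr=3 lookahead=+ remaining=[+ num ) ) $]
Step 5: reduce T->F. Stack=[( ( T] ptr=3 lookahead=+ remaining=[+ num ) ) $]
Step 6: reduce E->T. Stack=[( ( E] ptr=3 lookahead=+ remaining=[+ num ) ) $]
Step 7: shift +. Stack=[( ( E +] ptr=4 lookahead=num remaining=[num ) ) $]
Step 8: shift num. Stack=[( ( E + num] ptr=5 lookahead=) remaining=[) ) $]
Step 9: reduce F->num. Stack=[( ( E + F] ptr=5 lookahead=) remaining=[) ) $]
Step 10: reduce T->F. Stack=[( ( E + T] ptr=5 lookahead=) remaining=[) ) $]
Step 11: reduce E->E + T. Stack=[( ( E] ptr=5 lookahead=) remaining=[) ) $]
Step 12: shift ). Stack=[( ( E )] ptr=6 lookahead=) remaining=[) $]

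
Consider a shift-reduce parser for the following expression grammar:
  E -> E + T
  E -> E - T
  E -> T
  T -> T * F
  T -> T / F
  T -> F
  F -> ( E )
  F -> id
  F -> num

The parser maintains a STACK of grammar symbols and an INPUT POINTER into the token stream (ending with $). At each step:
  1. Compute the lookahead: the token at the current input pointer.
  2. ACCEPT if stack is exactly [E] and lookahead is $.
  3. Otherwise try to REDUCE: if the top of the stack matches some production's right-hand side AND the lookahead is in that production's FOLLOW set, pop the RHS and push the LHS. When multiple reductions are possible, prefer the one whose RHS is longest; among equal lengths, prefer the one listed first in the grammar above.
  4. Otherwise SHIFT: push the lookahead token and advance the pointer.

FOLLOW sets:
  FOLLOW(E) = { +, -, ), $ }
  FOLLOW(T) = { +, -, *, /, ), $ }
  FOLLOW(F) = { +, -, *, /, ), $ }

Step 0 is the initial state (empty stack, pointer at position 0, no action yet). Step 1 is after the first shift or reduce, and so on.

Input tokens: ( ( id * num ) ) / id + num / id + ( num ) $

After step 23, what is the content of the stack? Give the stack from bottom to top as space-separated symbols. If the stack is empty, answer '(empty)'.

Step 1: shift (. Stack=[(] ptr=1 lookahead=( remaining=[( id * num ) ) / id + num / id + ( num ) $]
Step 2: shift (. Stack=[( (] ptr=2 lookahead=id remaining=[id * num ) ) / id + num / id + ( num ) $]
Step 3: shift id. Stack=[( ( id] ptr=3 lookahead=* remaining=[* num ) ) / id + num / id + ( num ) $]
Step 4: reduce F->id. Stack=[( ( F] ptr=3 lookahead=* remaining=[* num ) ) / id + num / id + ( num ) $]
Step 5: reduce T->F. Stack=[( ( T] ptr=3 lookahead=* remaining=[* num ) ) / id + num / id + ( num ) $]
Step 6: shift *. Stack=[( ( T *] ptr=4 lookahead=num remaining=[num ) ) / id + num / id + ( num ) $]
Step 7: shift num. Stack=[( ( T * num] ptr=5 lookahead=) remaining=[) ) / id + num / id + ( num ) $]
Step 8: reduce F->num. Stack=[( ( T * F] ptr=5 lookahead=) remaining=[) ) / id + num / id + ( num ) $]
Step 9: reduce T->T * F. Stack=[( ( T] ptr=5 lookahead=) remaining=[) ) / id + num / id + ( num ) $]
Step 10: reduce E->T. Stack=[( ( E] ptr=5 lookahead=) remaining=[) ) / id + num / id + ( num ) $]
Step 11: shift ). Stack=[( ( E )] ptr=6 lookahead=) remaining=[) / id + num / id + ( num ) $]
Step 12: reduce F->( E ). Stack=[( F] ptr=6 lookahead=) remaining=[) / id + num / id + ( num ) $]
Step 13: reduce T->F. Stack=[( T] ptr=6 lookahead=) remaining=[) / id + num / id + ( num ) $]
Step 14: reduce E->T. Stack=[( E] ptr=6 lookahead=) remaining=[) / id + num / id + ( num ) $]
Step 15: shift ). Stack=[( E )] ptr=7 lookahead=/ remaining=[/ id + num / id + ( num ) $]
Step 16: reduce F->( E ). Stack=[F] ptr=7 lookahead=/ remaining=[/ id + num / id + ( num ) $]
Step 17: reduce T->F. Stack=[T] ptr=7 lookahead=/ remaining=[/ id + num / id + ( num ) $]
Step 18: shift /. Stack=[T /] ptr=8 lookahead=id remaining=[id + num / id + ( num ) $]
Step 19: shift id. Stack=[T / id] ptr=9 lookahead=+ remaining=[+ num / id + ( num ) $]
Step 20: reduce F->id. Stack=[T / F] ptr=9 lookahead=+ remaining=[+ num / id + ( num ) $]
Step 21: reduce T->T / F. Stack=[T] ptr=9 lookahead=+ remaining=[+ num / id + ( num ) $]
Step 22: reduce E->T. Stack=[E] ptr=9 lookahead=+ remaining=[+ num / id + ( num ) $]
Step 23: shift +. Stack=[E +] ptr=10 lookahead=num remaining=[num / id + ( num ) $]

Answer: E +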